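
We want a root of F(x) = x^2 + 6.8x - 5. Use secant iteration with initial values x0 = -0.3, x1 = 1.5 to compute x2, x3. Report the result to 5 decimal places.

F(-0.3) = -6.9500000, F(1.5) = 7.4500000
x2 = 1.5000000 − 7.4500000·(1.5000000 − (-0.3000000)) / (7.4500000 − (-6.9500000)) = 1.5000000 − (13.4100000)/(14.4000000) = 0.5687500
F(0.5687500) = -0.8090234
x3 = 0.5687500 − (-0.8090234)·(0.5687500 − 1.5000000) / (-0.8090234 − 7.4500000) = 0.5687500 − (0.7534031)/(-8.2590234) = 0.6599718

0.56875, 0.65997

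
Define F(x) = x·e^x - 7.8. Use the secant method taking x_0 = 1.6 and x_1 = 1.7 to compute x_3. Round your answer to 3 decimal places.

F(1.6) = 0.12485, F(1.7) = 1.50571
x_2 = 1.70000 − 1.50571·(1.70000 − 1.60000) / (1.50571 − 0.12485) = 1.70000 − (0.15057)/(1.38086) = 1.59096
F(1.59096) = 0.00914
x_3 = 1.59096 − 0.00914·(1.59096 − 1.70000) / (0.00914 − 1.50571) = 1.59096 − (-0.00100)/(-1.49657) = 1.59029

1.590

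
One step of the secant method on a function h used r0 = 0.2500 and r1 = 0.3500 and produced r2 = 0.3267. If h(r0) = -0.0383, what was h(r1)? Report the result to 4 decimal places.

0.0116

The secant line through (0.2500, -0.0383) and (0.3500, h(r1)) crosses zero at r2 = 0.3267.
So (0.2500, -0.0383), (0.3500, h(r1)), (0.3267, 0) are collinear:
h(r1) = -0.0383 · (0.3500 − 0.3267) / (0.2500 − 0.3267) = -0.0383 · (0.023300)/(-0.076700) = 0.011635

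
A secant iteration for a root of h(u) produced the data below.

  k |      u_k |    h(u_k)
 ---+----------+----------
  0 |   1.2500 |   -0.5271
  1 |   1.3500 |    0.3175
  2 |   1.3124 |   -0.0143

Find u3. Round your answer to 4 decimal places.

1.3140

u3 = 1.3124 − (-0.0143)·(1.3124 − 1.3500) / (-0.0143 − 0.3175)
   = 1.3124 − (0.000538)/(-0.331800) = 1.314020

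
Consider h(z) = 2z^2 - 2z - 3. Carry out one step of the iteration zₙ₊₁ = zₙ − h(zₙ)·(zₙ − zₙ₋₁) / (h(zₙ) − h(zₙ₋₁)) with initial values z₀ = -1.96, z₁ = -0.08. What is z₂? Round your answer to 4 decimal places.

h(-1.96) = 8.603200, h(-0.08) = -2.827200
z₂ = -0.080000 − (-2.827200)·(-0.080000 − (-1.960000)) / (-2.827200 − 8.603200) = -0.080000 − (-5.315136)/(-11.430400) = -0.545000

-0.5450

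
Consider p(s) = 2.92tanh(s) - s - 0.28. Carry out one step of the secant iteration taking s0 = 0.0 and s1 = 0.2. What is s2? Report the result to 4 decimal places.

0.1488

p(0.0) = -0.280000, p(0.2) = 0.096336
s2 = 0.200000 − 0.096336·(0.200000 − 0.000000) / (0.096336 − (-0.280000)) = 0.200000 − (0.019267)/(0.376336) = 0.148803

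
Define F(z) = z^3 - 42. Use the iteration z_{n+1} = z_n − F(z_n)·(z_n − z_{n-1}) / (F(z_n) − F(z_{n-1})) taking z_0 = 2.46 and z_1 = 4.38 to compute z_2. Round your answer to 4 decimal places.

3.2129

F(2.46) = -27.113064, F(4.38) = 42.027672
z_2 = 4.380000 − 42.027672·(4.380000 − 2.460000) / (42.027672 − (-27.113064)) = 4.380000 − (80.693130)/(69.140736) = 3.212915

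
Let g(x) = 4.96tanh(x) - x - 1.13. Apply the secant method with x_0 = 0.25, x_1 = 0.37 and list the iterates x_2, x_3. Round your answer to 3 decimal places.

0.297, 0.296

g(0.25) = -0.16520, g(0.37) = 0.25580
x_2 = 0.37000 − 0.25580·(0.37000 − 0.25000) / (0.25580 − (-0.16520)) = 0.37000 − (0.03070)/(0.42100) = 0.29709
g(0.29709) = 0.00460
x_3 = 0.29709 − 0.00460·(0.29709 − 0.37000) / (0.00460 − 0.25580) = 0.29709 − (-0.00034)/(-0.25120) = 0.29575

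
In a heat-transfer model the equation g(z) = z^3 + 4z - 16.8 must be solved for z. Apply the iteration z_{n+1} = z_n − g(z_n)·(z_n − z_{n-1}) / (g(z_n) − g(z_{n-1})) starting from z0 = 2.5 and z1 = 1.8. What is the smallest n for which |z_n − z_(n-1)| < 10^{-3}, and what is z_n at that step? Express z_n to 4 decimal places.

n = 5, z_n = 2.0491

g(2.5) = 8.825000, g(1.8) = -3.768000
z2 = 1.800000 − (-3.768000)·(-0.700000)/(-12.593000) = 2.009450;  |Δ| = 0.209450
g(2.009450) = -0.648268
z3 = 2.009450 − (-0.648268)·(0.209450)/(3.119732) = 2.052973;  |Δ| = 0.043523
g(2.052973) = 0.064546
z4 = 2.052973 − 0.064546·(0.043523)/(0.712814) = 2.049032;  |Δ| = 0.003941
g(2.049032) = -0.000953
z5 = 2.049032 − (-0.000953)·(-0.003941)/(-0.065499) = 2.049089;  |Δ| = 0.000057
|z5 − z4| = 0.000057 < 10^{-3}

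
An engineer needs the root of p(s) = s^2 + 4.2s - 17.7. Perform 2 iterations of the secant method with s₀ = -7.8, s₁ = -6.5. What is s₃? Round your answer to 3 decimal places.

p(-7.8) = 10.38000, p(-6.5) = -2.75000
s₂ = -6.50000 − (-2.75000)·(-6.50000 − (-7.80000)) / (-2.75000 − 10.38000) = -6.50000 − (-3.57500)/(-13.13000) = -6.77228
p(-6.77228) = -0.27983
s₃ = -6.77228 − (-0.27983)·(-6.77228 − (-6.50000)) / (-0.27983 − (-2.75000)) = -6.77228 − (0.07619)/(2.47017) = -6.80312

-6.803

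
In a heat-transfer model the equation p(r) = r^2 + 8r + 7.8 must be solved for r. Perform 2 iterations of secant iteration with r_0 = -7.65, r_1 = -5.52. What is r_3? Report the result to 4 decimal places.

-6.9293

p(-7.65) = 5.122500, p(-5.52) = -5.889600
r_2 = -5.520000 − (-5.889600)·(-5.520000 − (-7.650000)) / (-5.889600 − 5.122500) = -5.520000 − (-12.544848)/(-11.012100) = -6.659188
p(-6.659188) = -1.128721
r_3 = -6.659188 − (-1.128721)·(-6.659188 − (-5.520000)) / (-1.128721 − (-5.889600)) = -6.659188 − (1.285825)/(4.760879) = -6.929269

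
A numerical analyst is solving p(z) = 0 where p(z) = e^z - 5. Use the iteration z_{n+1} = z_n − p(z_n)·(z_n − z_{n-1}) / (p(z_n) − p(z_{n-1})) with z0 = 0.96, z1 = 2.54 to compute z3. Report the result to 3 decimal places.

p(0.96) = -2.38830, p(2.54) = 7.67967
z2 = 2.54000 − 7.67967·(2.54000 − 0.96000) / (7.67967 − (-2.38830)) = 2.54000 − (12.13388)/(10.06797) = 1.33480
p(1.33480) = -1.20075
z3 = 1.33480 − (-1.20075)·(1.33480 − 2.54000) / (-1.20075 − 7.67967) = 1.33480 − (1.44714)/(-8.88042) = 1.49776

1.498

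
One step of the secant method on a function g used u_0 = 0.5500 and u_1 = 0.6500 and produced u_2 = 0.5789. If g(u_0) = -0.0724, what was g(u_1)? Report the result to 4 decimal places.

0.1781

The secant line through (0.5500, -0.0724) and (0.6500, g(u_1)) crosses zero at u_2 = 0.5789.
So (0.5500, -0.0724), (0.6500, g(u_1)), (0.5789, 0) are collinear:
g(u_1) = -0.0724 · (0.6500 − 0.5789) / (0.5500 − 0.5789) = -0.0724 · (0.071100)/(-0.028900) = 0.178119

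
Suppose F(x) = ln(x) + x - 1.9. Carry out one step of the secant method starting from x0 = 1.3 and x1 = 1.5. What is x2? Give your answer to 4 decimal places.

F(1.3) = -0.337636, F(1.5) = 0.005465
x2 = 1.500000 − 0.005465·(1.500000 − 1.300000) / (0.005465 − (-0.337636)) = 1.500000 − (0.001093)/(0.343101) = 1.496814

1.4968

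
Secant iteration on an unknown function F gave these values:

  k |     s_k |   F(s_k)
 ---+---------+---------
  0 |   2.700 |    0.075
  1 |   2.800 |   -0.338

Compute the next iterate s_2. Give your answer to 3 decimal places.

2.718

s_2 = 2.800 − (-0.338)·(2.800 − 2.700) / (-0.338 − 0.075)
   = 2.800 − (-0.03380)/(-0.41300) = 2.71816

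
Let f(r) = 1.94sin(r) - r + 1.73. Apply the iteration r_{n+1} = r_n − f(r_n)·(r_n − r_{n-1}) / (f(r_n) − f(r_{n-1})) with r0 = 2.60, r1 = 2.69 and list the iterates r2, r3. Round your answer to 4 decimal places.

f(2.60) = 0.130073, f(2.69) = -0.113386
r2 = 2.690000 − (-0.113386)·(2.690000 − 2.600000) / (-0.113386 − 0.130073) = 2.690000 − (-0.010205)/(-0.243458) = 2.648084
f(2.648084) = 0.000930
r3 = 2.648084 − 0.000930·(2.648084 − 2.690000) / (0.000930 − (-0.113386)) = 2.648084 − (-0.000039)/(0.114315) = 2.648425

2.6481, 2.6484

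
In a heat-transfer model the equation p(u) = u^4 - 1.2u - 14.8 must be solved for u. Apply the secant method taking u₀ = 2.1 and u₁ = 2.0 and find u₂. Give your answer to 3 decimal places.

2.036

p(2.1) = 2.12810, p(2.0) = -1.20000
u₂ = 2.00000 − (-1.20000)·(2.00000 − 2.10000) / (-1.20000 − 2.12810) = 2.00000 − (0.12000)/(-3.32810) = 2.03606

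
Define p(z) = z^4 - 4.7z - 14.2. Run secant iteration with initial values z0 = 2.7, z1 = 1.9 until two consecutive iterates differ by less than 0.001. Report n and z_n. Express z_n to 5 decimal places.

n = 6, z_n = 2.22877

p(2.7) = 26.2541000, p(1.9) = -10.0979000
z2 = 1.9000000 − (-10.0979000)·(-0.8000000)/(-36.3520000) = 2.1222249;  |Δ| = 0.2222249
p(2.1222249) = -3.8898952
z3 = 2.1222249 − (-3.8898952)·(0.2222249)/(6.2080048) = 2.2614696;  |Δ| = 0.1392447
p(2.2614696) = 1.3265917
z4 = 2.2614696 − 1.3265917·(0.1392447)/(5.2164868) = 2.2260586;  |Δ| = 0.0354110
p(2.2260586) = -0.1071108
z5 = 2.2260586 − (-0.1071108)·(-0.0354110)/(-1.4337025) = 2.2287041;  |Δ| = 0.0026455
p(2.2287041) = -0.0026067
z6 = 2.2287041 − (-0.0026067)·(0.0026455)/(0.1045041) = 2.2287701;  |Δ| = 0.0000660
|z6 − z5| = 0.0000660 < 0.001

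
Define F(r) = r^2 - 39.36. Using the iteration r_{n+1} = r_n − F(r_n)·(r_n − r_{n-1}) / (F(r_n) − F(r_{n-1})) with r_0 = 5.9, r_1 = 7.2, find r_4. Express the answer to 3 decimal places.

F(5.9) = -4.55000, F(7.2) = 12.48000
r_2 = 7.20000 − 12.48000·(7.20000 − 5.90000) / (12.48000 − (-4.55000)) = 7.20000 − (16.22400)/(17.03000) = 6.24733
F(6.24733) = -0.33089
r_3 = 6.24733 − (-0.33089)·(6.24733 − 7.20000) / (-0.33089 − 12.48000) = 6.24733 − (0.31523)/(-12.81089) = 6.27193
F(6.27193) = -0.02284
r_4 = 6.27193 − (-0.02284)·(6.27193 − 6.24733) / (-0.02284 − (-0.33089)) = 6.27193 − (-0.00056)/(0.30805) = 6.27376

6.274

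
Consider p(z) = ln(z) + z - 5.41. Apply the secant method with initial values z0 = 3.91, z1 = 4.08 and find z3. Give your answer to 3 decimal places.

4.019

p(3.91) = -0.13646, p(4.08) = 0.07610
z2 = 4.08000 − 0.07610·(4.08000 − 3.91000) / (0.07610 − (-0.13646)) = 4.08000 − (0.01294)/(0.21256) = 4.01914
p(4.01914) = 0.00021
z3 = 4.01914 − 0.00021·(4.01914 − 4.08000) / (0.00021 − 0.07610) = 4.01914 − (-0.00001)/(-0.07589) = 4.01897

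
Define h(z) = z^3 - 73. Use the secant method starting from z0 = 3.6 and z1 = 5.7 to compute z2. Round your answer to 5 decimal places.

h(3.6) = -26.3440000, h(5.7) = 112.1930000
z2 = 5.7000000 − 112.1930000·(5.7000000 − 3.6000000) / (112.1930000 − (-26.3440000)) = 5.7000000 − (235.6053000)/(138.5370000) = 3.9993330

3.99933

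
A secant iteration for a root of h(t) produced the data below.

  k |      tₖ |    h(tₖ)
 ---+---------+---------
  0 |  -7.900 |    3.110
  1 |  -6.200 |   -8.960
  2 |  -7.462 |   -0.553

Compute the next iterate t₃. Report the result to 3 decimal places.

t₃ = -7.462 − (-0.553)·(-7.462 − (-6.200)) / (-0.553 − (-8.960))
   = -7.462 − (0.69789)/(8.40700) = -7.54501

-7.545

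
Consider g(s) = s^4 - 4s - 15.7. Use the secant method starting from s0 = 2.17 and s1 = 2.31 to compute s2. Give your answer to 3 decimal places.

2.224

g(2.17) = -2.20626, g(2.31) = 3.53396
s2 = 2.31000 − 3.53396·(2.31000 − 2.17000) / (3.53396 − (-2.20626)) = 2.31000 − (0.49475)/(5.74022) = 2.22381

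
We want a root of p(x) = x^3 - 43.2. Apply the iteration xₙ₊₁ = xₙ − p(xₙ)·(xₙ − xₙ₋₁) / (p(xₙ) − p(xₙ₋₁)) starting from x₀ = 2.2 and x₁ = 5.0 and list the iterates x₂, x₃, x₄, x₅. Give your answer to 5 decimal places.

p(2.2) = -32.5520000, p(5.0) = 81.8000000
x₂ = 5.0000000 − 81.8000000·(5.0000000 − 2.2000000) / (81.8000000 − (-32.5520000)) = 5.0000000 − (229.0400000)/(114.3520000) = 2.9970617
p(2.9970617) = -16.2792563
x₃ = 2.9970617 − (-16.2792563)·(2.9970617 − 5.0000000) / (-16.2792563 − 81.8000000) = 2.9970617 − (32.6063459)/(-98.0792563) = 3.3295107
p(3.3295107) = -6.2902395
x₄ = 3.3295107 − (-6.2902395)·(3.3295107 − 2.9970617) / (-6.2902395 − (-16.2792563)) = 3.3295107 − (-2.0911835)/(9.9890168) = 3.5388589
p(3.5388589) = 1.1189798
x₅ = 3.5388589 − 1.1189798·(3.5388589 − 3.3295107) / (1.1189798 − (-6.2902395)) = 3.5388589 − (0.2342565)/(7.4092193) = 3.5072420

2.99706, 3.32951, 3.53886, 3.50724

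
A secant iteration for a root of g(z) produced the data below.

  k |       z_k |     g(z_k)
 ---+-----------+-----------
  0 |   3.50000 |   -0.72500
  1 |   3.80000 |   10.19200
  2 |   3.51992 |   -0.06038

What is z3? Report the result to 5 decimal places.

3.52157

z3 = 3.51992 − (-0.06038)·(3.51992 − 3.80000) / (-0.06038 − 10.19200)
   = 3.51992 − (0.0169112)/(-10.2523800) = 3.5215695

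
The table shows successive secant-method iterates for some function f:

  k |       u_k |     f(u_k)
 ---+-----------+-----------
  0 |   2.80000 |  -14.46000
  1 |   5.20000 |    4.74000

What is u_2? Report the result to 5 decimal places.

4.60750

u_2 = 5.20000 − 4.74000·(5.20000 − 2.80000) / (4.74000 − (-14.46000))
   = 5.20000 − (11.3760000)/(19.2000000) = 4.6075000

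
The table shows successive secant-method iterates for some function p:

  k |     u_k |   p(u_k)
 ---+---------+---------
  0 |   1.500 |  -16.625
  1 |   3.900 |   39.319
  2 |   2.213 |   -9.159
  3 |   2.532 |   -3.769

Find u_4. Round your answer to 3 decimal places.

2.755

u_4 = 2.532 − (-3.769)·(2.532 − 2.213) / (-3.769 − (-9.159))
   = 2.532 − (-1.20231)/(5.39000) = 2.75506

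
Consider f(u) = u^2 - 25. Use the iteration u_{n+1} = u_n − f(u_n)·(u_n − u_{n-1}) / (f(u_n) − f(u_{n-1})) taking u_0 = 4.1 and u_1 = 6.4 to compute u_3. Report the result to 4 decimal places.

f(4.1) = -8.190000, f(6.4) = 15.960000
u_2 = 6.400000 − 15.960000·(6.400000 − 4.100000) / (15.960000 − (-8.190000)) = 6.400000 − (36.708000)/(24.150000) = 4.880000
f(4.880000) = -1.185600
u_3 = 4.880000 − (-1.185600)·(4.880000 − 6.400000) / (-1.185600 − 15.960000) = 4.880000 − (1.802112)/(-17.145600) = 4.985106

4.9851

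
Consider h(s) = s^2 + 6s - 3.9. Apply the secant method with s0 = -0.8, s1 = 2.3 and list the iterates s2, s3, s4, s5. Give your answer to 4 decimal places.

0.2747, 0.5285, 0.5946, 0.5916

h(-0.8) = -8.060000, h(2.3) = 15.190000
s2 = 2.300000 − 15.190000·(2.300000 − (-0.800000)) / (15.190000 − (-8.060000)) = 2.300000 − (47.089000)/(23.250000) = 0.274667
h(0.274667) = -2.176558
s3 = 0.274667 − (-2.176558)·(0.274667 − 2.300000) / (-2.176558 − 15.190000) = 0.274667 − (4.408256)/(-17.366558) = 0.528503
h(0.528503) = -0.449670
s4 = 0.528503 − (-0.449670)·(0.528503 − 0.274667) / (-0.449670 − (-2.176558)) = 0.528503 − (-0.114142)/(1.726889) = 0.594600
h(0.594600) = 0.021147
s5 = 0.594600 − 0.021147·(0.594600 − 0.528503) / (0.021147 − (-0.449670)) = 0.594600 − (0.001398)/(0.470816) = 0.591631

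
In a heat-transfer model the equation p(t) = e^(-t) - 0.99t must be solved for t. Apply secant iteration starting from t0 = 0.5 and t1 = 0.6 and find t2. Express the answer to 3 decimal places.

0.571

p(0.5) = 0.11153, p(0.6) = -0.04519
t2 = 0.60000 − (-0.04519)·(0.60000 − 0.50000) / (-0.04519 − 0.11153) = 0.60000 − (-0.00452)/(-0.15672) = 0.57117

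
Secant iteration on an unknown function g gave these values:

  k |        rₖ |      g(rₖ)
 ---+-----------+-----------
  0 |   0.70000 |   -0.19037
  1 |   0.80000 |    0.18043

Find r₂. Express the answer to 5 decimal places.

0.75134

r₂ = 0.80000 − 0.18043·(0.80000 − 0.70000) / (0.18043 − (-0.19037))
   = 0.80000 − (0.0180430)/(0.3708000) = 0.7513403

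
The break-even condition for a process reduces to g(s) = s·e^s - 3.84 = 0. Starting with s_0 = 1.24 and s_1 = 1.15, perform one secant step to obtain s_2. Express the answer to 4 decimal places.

g(1.24) = 0.444961, g(1.15) = -0.208078
s_2 = 1.150000 − (-0.208078)·(1.150000 − 1.240000) / (-0.208078 − 0.444961) = 1.150000 − (0.018727)/(-0.653039) = 1.178677

1.1787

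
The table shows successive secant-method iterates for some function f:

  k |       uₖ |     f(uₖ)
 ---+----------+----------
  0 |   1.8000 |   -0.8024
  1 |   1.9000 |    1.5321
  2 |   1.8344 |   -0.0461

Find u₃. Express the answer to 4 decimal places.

u₃ = 1.8344 − (-0.0461)·(1.8344 − 1.9000) / (-0.0461 − 1.5321)
   = 1.8344 − (0.003024)/(-1.578200) = 1.836316

1.8363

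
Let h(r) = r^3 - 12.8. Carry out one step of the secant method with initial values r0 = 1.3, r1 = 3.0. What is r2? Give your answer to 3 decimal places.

2.027

h(1.3) = -10.60300, h(3.0) = 14.20000
r2 = 3.00000 − 14.20000·(3.00000 − 1.30000) / (14.20000 − (-10.60300)) = 3.00000 − (24.14000)/(24.80300) = 2.02673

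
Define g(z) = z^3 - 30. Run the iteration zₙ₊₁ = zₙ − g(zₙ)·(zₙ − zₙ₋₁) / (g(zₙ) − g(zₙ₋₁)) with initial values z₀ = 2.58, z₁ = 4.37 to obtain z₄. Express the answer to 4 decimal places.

g(2.58) = -12.826488, g(4.37) = 53.453453
z₂ = 4.370000 − 53.453453·(4.370000 − 2.580000) / (53.453453 − (-12.826488)) = 4.370000 − (95.681681)/(66.279941) = 2.926401
g(2.926401) = -4.938830
z₃ = 2.926401 − (-4.938830)·(2.926401 − 4.370000) / (-4.938830 − 53.453453) = 2.926401 − (7.129692)/(-58.392283) = 3.048501
g(3.048501) = -1.669201
z₄ = 3.048501 − (-1.669201)·(3.048501 − 2.926401) / (-1.669201 − (-4.938830)) = 3.048501 − (-0.203809)/(3.269629) = 3.110835

3.1108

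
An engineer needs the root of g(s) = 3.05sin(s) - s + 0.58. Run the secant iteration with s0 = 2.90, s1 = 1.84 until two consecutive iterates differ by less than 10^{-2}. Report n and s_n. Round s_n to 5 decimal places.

g(2.90) = -1.5902895, g(1.84) = 1.6801481
s2 = 1.8400000 − 1.6801481·(-1.0600000)/(3.2704377) = 2.3845623;  |Δ| = 0.5445623
g(2.3845623) = 0.2900737
s3 = 2.3845623 − 0.2900737·(0.5445623)/(-1.3900744) = 2.4981988;  |Δ| = 0.1136365
g(2.4981988) = -0.0884606
s4 = 2.4981988 − (-0.0884606)·(0.1136365)/(-0.3785343) = 2.4716428;  |Δ| = 0.0265560
g(2.4716428) = 0.0022445
s5 = 2.4716428 − 0.0022445·(-0.0265560)/(0.0907050) = 2.4723000;  |Δ| = 0.0006571
|s5 − s4| = 0.0006571 < 10^{-2}

n = 5, s_n = 2.47230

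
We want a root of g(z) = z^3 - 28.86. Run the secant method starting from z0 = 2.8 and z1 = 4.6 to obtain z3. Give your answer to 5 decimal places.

g(2.8) = -6.9080000, g(4.6) = 68.4760000
z2 = 4.6000000 − 68.4760000·(4.6000000 − 2.8000000) / (68.4760000 − (-6.9080000)) = 4.6000000 − (123.2568000)/(75.3840000) = 2.9649475
g(2.9649475) = -2.7954033
z3 = 2.9649475 − (-2.7954033)·(2.9649475 − 4.6000000) / (-2.7954033 − 68.4760000) = 2.9649475 − (4.5706312)/(-71.2714033) = 3.0290774

3.02908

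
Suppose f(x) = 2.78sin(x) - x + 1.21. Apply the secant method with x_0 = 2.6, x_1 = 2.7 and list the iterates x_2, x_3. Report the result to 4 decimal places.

f(2.6) = 0.043094, f(2.7) = -0.301884
x_2 = 2.700000 − (-0.301884)·(2.700000 − 2.600000) / (-0.301884 − 0.043094) = 2.700000 − (-0.030188)/(-0.344978) = 2.612492
f(2.612492) = 0.000734
x_3 = 2.612492 − 0.000734·(2.612492 − 2.700000) / (0.000734 − (-0.301884)) = 2.612492 − (-0.000064)/(0.302618) = 2.612704

2.6125, 2.6127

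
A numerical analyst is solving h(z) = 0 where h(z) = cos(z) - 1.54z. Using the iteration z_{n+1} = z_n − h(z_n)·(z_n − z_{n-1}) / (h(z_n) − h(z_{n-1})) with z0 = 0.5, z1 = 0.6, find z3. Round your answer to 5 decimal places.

0.55267

h(0.5) = 0.1075826, h(0.6) = -0.0986644
z2 = 0.6000000 − (-0.0986644)·(0.6000000 − 0.5000000) / (-0.0986644 − 0.1075826) = 0.6000000 − (-0.0098664)/(-0.2062469) = 0.5521620
h(0.5521620) = 0.0010630
z3 = 0.5521620 − 0.0010630·(0.5521620 − 0.6000000) / (0.0010630 − (-0.0986644)) = 0.5521620 − (-0.0000509)/(0.0997274) = 0.5526719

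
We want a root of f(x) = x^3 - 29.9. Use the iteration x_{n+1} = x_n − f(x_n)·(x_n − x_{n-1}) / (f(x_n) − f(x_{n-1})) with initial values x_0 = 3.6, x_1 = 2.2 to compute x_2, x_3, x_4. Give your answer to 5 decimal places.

2.94852, 3.16161, 3.10082

f(3.6) = 16.7560000, f(2.2) = -19.2520000
x_2 = 2.2000000 − (-19.2520000)·(2.2000000 − 3.6000000) / (-19.2520000 − 16.7560000) = 2.2000000 − (26.9528000)/(-36.0080000) = 2.9485226
f(2.9485226) = -4.2661782
x_3 = 2.9485226 − (-4.2661782)·(2.9485226 − 2.2000000) / (-4.2661782 − (-19.2520000)) = 2.9485226 − (-3.1933306)/(14.9858218) = 3.1616127
f(3.1616127) = 1.7028311
x_4 = 3.1616127 − 1.7028311·(3.1616127 − 2.9485226) / (1.7028311 − (-4.2661782)) = 3.1616127 − (0.3628565)/(5.9690093) = 3.1008226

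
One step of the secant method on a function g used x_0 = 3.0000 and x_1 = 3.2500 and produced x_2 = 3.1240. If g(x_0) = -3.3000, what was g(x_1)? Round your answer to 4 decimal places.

The secant line through (3.0000, -3.3000) and (3.2500, g(x_1)) crosses zero at x_2 = 3.1240.
So (3.0000, -3.3000), (3.2500, g(x_1)), (3.1240, 0) are collinear:
g(x_1) = -3.3000 · (3.2500 − 3.1240) / (3.0000 − 3.1240) = -3.3000 · (0.126000)/(-0.124000) = 3.353226

3.3532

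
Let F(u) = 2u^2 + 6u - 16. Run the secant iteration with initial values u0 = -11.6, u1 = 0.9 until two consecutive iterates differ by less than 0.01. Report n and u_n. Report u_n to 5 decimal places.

n = 6, u_n = 1.70159

F(-11.6) = 183.5200000, F(0.9) = -8.9800000
u2 = 0.9000000 − (-8.9800000)·(12.5000000)/(-192.5000000) = 0.3168831;  |Δ| = 0.5831169
F(0.3168831) = -13.8978715
u3 = 0.3168831 − (-13.8978715)·(-0.5831169)/(-4.9178715) = 1.9647675;  |Δ| = 1.6478844
F(1.9647675) = 3.5092273
u4 = 1.9647675 − 3.5092273·(1.6478844)/(17.4070988) = 1.6325581;  |Δ| = 0.3322093
F(1.6325581) = -0.8741591
u5 = 1.6325581 − (-0.8741591)·(-0.3322093)/(-4.3833864) = 1.6988092;  |Δ| = 0.0662510
F(1.6988092) = -0.0352400
u6 = 1.6988092 − (-0.0352400)·(0.0662510)/(0.8389190) = 1.7015921;  |Δ| = 0.0027830
|u6 − u5| = 0.0027830 < 0.01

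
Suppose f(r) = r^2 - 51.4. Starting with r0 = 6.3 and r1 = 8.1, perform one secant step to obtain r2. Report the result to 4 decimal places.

7.1132

f(6.3) = -11.710000, f(8.1) = 14.210000
r2 = 8.100000 − 14.210000·(8.100000 − 6.300000) / (14.210000 − (-11.710000)) = 8.100000 − (25.578000)/(25.920000) = 7.113194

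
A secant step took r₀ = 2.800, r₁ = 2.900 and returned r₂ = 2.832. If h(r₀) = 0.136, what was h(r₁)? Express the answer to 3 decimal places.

-0.289

The secant line through (2.800, 0.136) and (2.900, h(r₁)) crosses zero at r₂ = 2.832.
So (2.800, 0.136), (2.900, h(r₁)), (2.832, 0) are collinear:
h(r₁) = 0.136 · (2.900 − 2.832) / (2.800 − 2.832) = 0.136 · (0.06800)/(-0.03200) = -0.28900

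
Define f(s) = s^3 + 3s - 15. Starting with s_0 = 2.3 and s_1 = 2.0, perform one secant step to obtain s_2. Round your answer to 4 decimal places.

f(2.3) = 4.067000, f(2.0) = -1.000000
s_2 = 2.000000 − (-1.000000)·(2.000000 − 2.300000) / (-1.000000 − 4.067000) = 2.000000 − (0.300000)/(-5.067000) = 2.059207

2.0592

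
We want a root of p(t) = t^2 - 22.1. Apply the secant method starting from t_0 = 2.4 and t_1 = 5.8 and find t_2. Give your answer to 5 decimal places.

p(2.4) = -16.3400000, p(5.8) = 11.5400000
t_2 = 5.8000000 − 11.5400000·(5.8000000 − 2.4000000) / (11.5400000 − (-16.3400000)) = 5.8000000 − (39.2360000)/(27.8800000) = 4.3926829

4.39268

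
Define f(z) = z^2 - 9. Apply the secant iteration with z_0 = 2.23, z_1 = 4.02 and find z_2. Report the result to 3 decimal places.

2.874

f(2.23) = -4.02710, f(4.02) = 7.16040
z_2 = 4.02000 − 7.16040·(4.02000 − 2.23000) / (7.16040 − (-4.02710)) = 4.02000 − (12.81712)/(11.18750) = 2.87434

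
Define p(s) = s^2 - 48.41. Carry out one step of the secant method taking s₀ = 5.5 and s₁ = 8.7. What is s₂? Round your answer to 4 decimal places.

6.7789

p(5.5) = -18.160000, p(8.7) = 27.280000
s₂ = 8.700000 − 27.280000·(8.700000 − 5.500000) / (27.280000 − (-18.160000)) = 8.700000 − (87.296000)/(45.440000) = 6.778873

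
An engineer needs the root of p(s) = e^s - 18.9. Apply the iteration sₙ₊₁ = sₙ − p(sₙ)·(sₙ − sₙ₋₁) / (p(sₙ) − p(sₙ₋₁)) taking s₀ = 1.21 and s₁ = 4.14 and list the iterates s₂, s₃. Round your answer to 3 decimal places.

1.976, 2.431

p(1.21) = -15.54652, p(4.14) = 43.90282
s₂ = 4.14000 − 43.90282·(4.14000 − 1.21000) / (43.90282 − (-15.54652)) = 4.14000 − (128.63527)/(59.44934) = 1.97622
p(1.97622) = -11.68458
s₃ = 1.97622 − (-11.68458)·(1.97622 − 4.14000) / (-11.68458 − 43.90282) = 1.97622 − (25.28286)/(-55.58740) = 2.43105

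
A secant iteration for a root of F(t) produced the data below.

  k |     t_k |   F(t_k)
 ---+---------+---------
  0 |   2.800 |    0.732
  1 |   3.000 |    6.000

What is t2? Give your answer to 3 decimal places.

t2 = 3.000 − 6.000·(3.000 − 2.800) / (6.000 − 0.732)
   = 3.000 − (1.20000)/(5.26800) = 2.77221

2.772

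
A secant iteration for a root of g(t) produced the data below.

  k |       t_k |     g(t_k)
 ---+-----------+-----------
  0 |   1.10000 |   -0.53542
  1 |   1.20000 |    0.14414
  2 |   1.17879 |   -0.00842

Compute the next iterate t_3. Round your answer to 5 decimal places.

1.17996

t_3 = 1.17879 − (-0.00842)·(1.17879 − 1.20000) / (-0.00842 − 0.14414)
   = 1.17879 − (0.0001786)/(-0.1525600) = 1.1799606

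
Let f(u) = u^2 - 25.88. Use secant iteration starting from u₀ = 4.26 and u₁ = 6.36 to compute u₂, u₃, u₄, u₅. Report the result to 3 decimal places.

f(4.26) = -7.73240, f(6.36) = 14.56960
u₂ = 6.36000 − 14.56960·(6.36000 − 4.26000) / (14.56960 − (-7.73240)) = 6.36000 − (30.59616)/(22.30200) = 4.98810
f(4.98810) = -0.99888
u₃ = 4.98810 − (-0.99888)·(4.98810 − 6.36000) / (-0.99888 − 14.56960) = 4.98810 − (1.37036)/(-15.56848) = 5.07612
f(5.07612) = -0.11301
u₄ = 5.07612 − (-0.11301)·(5.07612 − 4.98810) / (-0.11301 − (-0.99888)) = 5.07612 − (-0.00995)/(0.88587) = 5.08735
f(5.08735) = 0.00111
u₅ = 5.08735 − 0.00111·(5.08735 − 5.07612) / (0.00111 − (-0.11301)) = 5.08735 − (0.00001)/(0.11412) = 5.08724

4.988, 5.076, 5.087, 5.087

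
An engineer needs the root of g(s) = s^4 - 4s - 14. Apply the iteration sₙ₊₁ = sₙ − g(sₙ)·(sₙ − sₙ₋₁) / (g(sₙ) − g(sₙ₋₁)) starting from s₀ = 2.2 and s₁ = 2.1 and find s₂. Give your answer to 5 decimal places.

g(2.2) = 0.6256000, g(2.1) = -2.9519000
s₂ = 2.1000000 − (-2.9519000)·(2.1000000 − 2.2000000) / (-2.9519000 − 0.6256000) = 2.1000000 − (0.2951900)/(-3.5775000) = 2.1825129

2.18251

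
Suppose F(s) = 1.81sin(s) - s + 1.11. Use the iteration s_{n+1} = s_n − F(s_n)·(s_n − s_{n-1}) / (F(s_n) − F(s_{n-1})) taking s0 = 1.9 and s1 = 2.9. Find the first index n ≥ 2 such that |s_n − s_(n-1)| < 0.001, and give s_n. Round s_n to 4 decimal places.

F(1.9) = 0.922803, F(2.9) = -1.356959
s2 = 2.900000 − (-1.356959)·(1.000000)/(-2.279762) = 2.304781;  |Δ| = 0.595219
F(2.304781) = 0.149165
s3 = 2.304781 − 0.149165·(-0.595219)/(1.506124) = 2.363731;  |Δ| = 0.058950
F(2.363731) = 0.016451
s4 = 2.363731 − 0.016451·(0.058950)/(-0.132714) = 2.371038;  |Δ| = 0.007307
F(2.371038) = -0.000313
s5 = 2.371038 − (-0.000313)·(0.007307)/(-0.016764) = 2.370902;  |Δ| = 0.000136
|s5 − s4| = 0.000136 < 0.001

n = 5, s_n = 2.3709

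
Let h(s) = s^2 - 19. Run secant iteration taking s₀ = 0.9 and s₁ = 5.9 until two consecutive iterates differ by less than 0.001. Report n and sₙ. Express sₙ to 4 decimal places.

n = 6, sₙ = 4.3589

h(0.9) = -18.190000, h(5.9) = 15.810000
s₂ = 5.900000 − 15.810000·(5.000000)/(34.000000) = 3.575000;  |Δ| = 2.325000
h(3.575000) = -6.219375
s₃ = 3.575000 − (-6.219375)·(-2.325000)/(-22.029375) = 4.231398;  |Δ| = 0.656398
h(4.231398) = -1.095267
s₄ = 4.231398 − (-1.095267)·(0.656398)/(5.124108) = 4.371702;  |Δ| = 0.140304
h(4.371702) = 0.111780
s₅ = 4.371702 − 0.111780·(0.140304)/(1.207048) = 4.358709;  |Δ| = 0.012993
h(4.358709) = -0.001654
s₆ = 4.358709 − (-0.001654)·(-0.012993)/(-0.113435) = 4.358899;  |Δ| = 0.000189
|s₆ − s₅| = 0.000189 < 0.001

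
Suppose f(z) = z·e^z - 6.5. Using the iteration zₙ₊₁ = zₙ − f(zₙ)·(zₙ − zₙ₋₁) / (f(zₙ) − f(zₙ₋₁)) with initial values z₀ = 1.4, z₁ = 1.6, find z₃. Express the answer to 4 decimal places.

f(1.4) = -0.822720, f(1.6) = 1.424852
z₂ = 1.600000 − 1.424852·(1.600000 − 1.400000) / (1.424852 − (-0.822720)) = 1.600000 − (0.284970)/(2.247572) = 1.473210
f(1.473210) = -0.072066
z₃ = 1.473210 − (-0.072066)·(1.473210 − 1.600000) / (-0.072066 − 1.424852) = 1.473210 − (0.009137)/(-1.496918) = 1.479314

1.4793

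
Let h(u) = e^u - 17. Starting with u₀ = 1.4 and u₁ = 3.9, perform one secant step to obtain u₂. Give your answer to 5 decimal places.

2.11365

h(1.4) = -12.9448000, h(3.9) = 32.4024491
u₂ = 3.9000000 − 32.4024491·(3.9000000 − 1.4000000) / (32.4024491 − (-12.9448000)) = 3.9000000 − (81.0061228)/(45.3472491) = 2.1136486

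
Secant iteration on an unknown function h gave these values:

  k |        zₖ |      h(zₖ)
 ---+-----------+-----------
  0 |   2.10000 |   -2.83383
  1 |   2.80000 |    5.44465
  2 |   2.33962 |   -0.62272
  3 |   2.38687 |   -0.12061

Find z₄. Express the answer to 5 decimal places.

z₄ = 2.38687 − (-0.12061)·(2.38687 − 2.33962) / (-0.12061 − (-0.62272))
   = 2.38687 − (-0.0056988)/(0.5021100) = 2.3982197

2.39822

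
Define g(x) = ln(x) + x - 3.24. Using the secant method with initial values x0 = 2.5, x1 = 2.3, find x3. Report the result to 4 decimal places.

g(2.5) = 0.176291, g(2.3) = -0.107091
x2 = 2.300000 − (-0.107091)·(2.300000 − 2.500000) / (-0.107091 − 0.176291) = 2.300000 − (0.021418)/(-0.283382) = 2.375581
g(2.375581) = 0.000823
x3 = 2.375581 − 0.000823·(2.375581 − 2.300000) / (0.000823 − (-0.107091)) = 2.375581 − (0.000062)/(0.107913) = 2.375005

2.3750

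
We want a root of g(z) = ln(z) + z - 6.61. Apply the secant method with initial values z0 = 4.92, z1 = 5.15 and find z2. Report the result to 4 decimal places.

5.0007

g(4.92) = -0.096691, g(5.15) = 0.178997
z2 = 5.150000 − 0.178997·(5.150000 − 4.920000) / (0.178997 − (-0.096691)) = 5.150000 − (0.041169)/(0.275688) = 5.000667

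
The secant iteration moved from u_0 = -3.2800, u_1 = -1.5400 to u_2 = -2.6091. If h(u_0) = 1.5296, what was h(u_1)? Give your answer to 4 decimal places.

-2.4375

The secant line through (-3.2800, 1.5296) and (-1.5400, h(u_1)) crosses zero at u_2 = -2.6091.
So (-3.2800, 1.5296), (-1.5400, h(u_1)), (-2.6091, 0) are collinear:
h(u_1) = 1.5296 · (-1.5400 − (-2.6091)) / (-3.2800 − (-2.6091)) = 1.5296 · (1.069100)/(-0.670900) = -2.437465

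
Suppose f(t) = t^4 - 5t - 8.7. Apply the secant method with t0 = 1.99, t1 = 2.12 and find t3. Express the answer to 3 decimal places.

2.092

f(1.99) = -2.96761, f(2.12) = 0.89963
t2 = 2.12000 − 0.89963·(2.12000 − 1.99000) / (0.89963 − (-2.96761)) = 2.12000 − (0.11695)/(3.86724) = 2.08976
f(2.08976) = -0.07732
t3 = 2.08976 − (-0.07732)·(2.08976 − 2.12000) / (-0.07732 − 0.89963) = 2.08976 − (0.00234)/(-0.97695) = 2.09215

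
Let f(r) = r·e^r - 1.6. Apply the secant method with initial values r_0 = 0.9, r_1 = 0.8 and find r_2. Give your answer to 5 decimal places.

0.75835

f(0.9) = 0.6136428, f(0.8) = 0.1804327
r_2 = 0.8000000 − 0.1804327·(0.8000000 − 0.9000000) / (0.1804327 − 0.6136428) = 0.8000000 − (-0.0180433)/(-0.4332101) = 0.7583498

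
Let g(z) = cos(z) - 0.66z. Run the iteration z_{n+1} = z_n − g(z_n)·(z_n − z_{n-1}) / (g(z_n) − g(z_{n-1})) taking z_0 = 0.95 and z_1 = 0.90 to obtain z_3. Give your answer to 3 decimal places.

g(0.95) = -0.04532, g(0.90) = 0.02761
z_2 = 0.90000 − 0.02761·(0.90000 − 0.95000) / (0.02761 − (-0.04532)) = 0.90000 − (-0.00138)/(0.07293) = 0.91893
g(0.91893) = 0.00018
z_3 = 0.91893 − 0.00018·(0.91893 − 0.90000) / (0.00018 − 0.02761) = 0.91893 − (0.00000)/(-0.02743) = 0.91905

0.919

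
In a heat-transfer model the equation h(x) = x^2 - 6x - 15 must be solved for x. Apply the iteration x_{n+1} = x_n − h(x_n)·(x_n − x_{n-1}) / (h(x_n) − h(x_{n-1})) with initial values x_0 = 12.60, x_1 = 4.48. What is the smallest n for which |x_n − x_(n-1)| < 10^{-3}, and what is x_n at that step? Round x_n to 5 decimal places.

n = 7, x_n = 7.89898

h(12.60) = 68.1600000, h(4.48) = -21.8096000
x_2 = 4.4800000 − (-21.8096000)·(-8.1200000)/(-89.9696000) = 6.4483755;  |Δ| = 1.9683755
h(6.4483755) = -12.1087067
x_3 = 6.4483755 − (-12.1087067)·(1.9683755)/(9.7008933) = 8.9053122;  |Δ| = 2.4569367
h(8.9053122) = 10.8727122
x_4 = 8.9053122 − 10.8727122·(2.4569367)/(22.9814189) = 7.7429137;  |Δ| = 1.1623985
h(7.7429137) = -1.5047693
x_5 = 7.7429137 − (-1.5047693)·(-1.1623985)/(-12.3774815) = 7.8842302;  |Δ| = 0.1413164
h(7.8842302) = -0.1442957
x_6 = 7.8842302 − (-0.1442957)·(0.1413164)/(1.3604736) = 7.8992186;  |Δ| = 0.0149884
h(7.8992186) = 0.0023428
x_7 = 7.8992186 − 0.0023428·(0.0149884)/(0.1466384) = 7.8989791;  |Δ| = 0.0002395
|x_7 − x_6| = 0.0002395 < 10^{-3}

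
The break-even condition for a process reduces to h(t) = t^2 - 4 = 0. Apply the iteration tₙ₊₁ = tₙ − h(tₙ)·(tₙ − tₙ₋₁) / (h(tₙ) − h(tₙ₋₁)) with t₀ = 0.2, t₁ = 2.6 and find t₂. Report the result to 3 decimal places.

1.614

h(0.2) = -3.96000, h(2.6) = 2.76000
t₂ = 2.60000 − 2.76000·(2.60000 − 0.20000) / (2.76000 − (-3.96000)) = 2.60000 − (6.62400)/(6.72000) = 1.61429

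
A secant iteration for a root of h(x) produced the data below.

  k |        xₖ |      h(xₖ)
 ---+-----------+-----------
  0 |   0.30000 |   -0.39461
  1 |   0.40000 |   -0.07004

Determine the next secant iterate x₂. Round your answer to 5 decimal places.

0.42158

x₂ = 0.40000 − (-0.07004)·(0.40000 − 0.30000) / (-0.07004 − (-0.39461))
   = 0.40000 − (-0.0070040)/(0.3245700) = 0.4215793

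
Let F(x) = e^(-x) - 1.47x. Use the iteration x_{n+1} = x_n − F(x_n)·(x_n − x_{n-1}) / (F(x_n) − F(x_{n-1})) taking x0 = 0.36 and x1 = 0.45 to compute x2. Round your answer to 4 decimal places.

F(0.36) = 0.168476, F(0.45) = -0.023872
x2 = 0.450000 − (-0.023872)·(0.450000 − 0.360000) / (-0.023872 − 0.168476) = 0.450000 − (-0.002148)/(-0.192348) = 0.438830

0.4388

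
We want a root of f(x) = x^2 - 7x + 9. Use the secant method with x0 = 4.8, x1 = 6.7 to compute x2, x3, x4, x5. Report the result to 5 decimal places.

5.14667, 5.25777, 5.30484, 5.30275

f(4.8) = -1.5600000, f(6.7) = 6.9900000
x2 = 6.7000000 − 6.9900000·(6.7000000 − 4.8000000) / (6.9900000 − (-1.5600000)) = 6.7000000 − (13.2810000)/(8.5500000) = 5.1466667
f(5.1466667) = -0.5384889
x3 = 5.1466667 − (-0.5384889)·(5.1466667 − 6.7000000) / (-0.5384889 − 6.9900000) = 5.1466667 − (0.8364527)/(-7.5284889) = 5.2577717
f(5.2577717) = -0.1602388
x4 = 5.2577717 − (-0.1602388)·(5.2577717 − 5.1466667) / (-0.1602388 − (-0.5384889)) = 5.2577717 − (-0.0178033)/(0.3782501) = 5.3048393
f(5.3048393) = 0.0074448
x5 = 5.3048393 − 0.0074448·(5.3048393 − 5.2577717) / (0.0074448 − (-0.1602388)) = 5.3048393 − (0.0003504)/(0.1676836) = 5.3027496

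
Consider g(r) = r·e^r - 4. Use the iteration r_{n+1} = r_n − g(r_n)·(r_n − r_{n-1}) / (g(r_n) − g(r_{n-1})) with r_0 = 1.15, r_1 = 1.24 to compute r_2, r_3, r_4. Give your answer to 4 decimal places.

1.2007, 1.2021, 1.2022

g(1.15) = -0.368078, g(1.24) = 0.284961
r_2 = 1.240000 − 0.284961·(1.240000 − 1.150000) / (0.284961 − (-0.368078)) = 1.240000 − (0.025646)/(0.653039) = 1.200728
g(1.200728) = -0.010543
r_3 = 1.200728 − (-0.010543)·(1.200728 − 1.240000) / (-0.010543 − 0.284961) = 1.200728 − (0.000414)/(-0.295504) = 1.202129
g(1.202129) = -0.000287
r_4 = 1.202129 − (-0.000287)·(1.202129 − 1.200728) / (-0.000287 − (-0.010543)) = 1.202129 − (0.000000)/(0.010256) = 1.202168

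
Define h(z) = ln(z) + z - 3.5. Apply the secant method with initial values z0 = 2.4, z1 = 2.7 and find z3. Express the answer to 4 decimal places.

h(2.4) = -0.224531, h(2.7) = 0.193252
z2 = 2.700000 − 0.193252·(2.700000 − 2.400000) / (0.193252 − (-0.224531)) = 2.700000 − (0.057976)/(0.417783) = 2.561231
h(2.561231) = 0.001718
z3 = 2.561231 − 0.001718·(2.561231 − 2.700000) / (0.001718 − 0.193252) = 2.561231 − (-0.000238)/(-0.191533) = 2.559986

2.5600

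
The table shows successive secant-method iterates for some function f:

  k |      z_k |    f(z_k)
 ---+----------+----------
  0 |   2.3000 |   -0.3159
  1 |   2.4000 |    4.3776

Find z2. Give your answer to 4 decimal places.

z2 = 2.4000 − 4.3776·(2.4000 − 2.3000) / (4.3776 − (-0.3159))
   = 2.4000 − (0.437760)/(4.693500) = 2.306731

2.3067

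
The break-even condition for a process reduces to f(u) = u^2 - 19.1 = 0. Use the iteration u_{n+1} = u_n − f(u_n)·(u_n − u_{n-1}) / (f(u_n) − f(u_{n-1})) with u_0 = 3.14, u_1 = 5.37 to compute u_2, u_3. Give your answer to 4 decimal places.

4.2258, 4.3553

f(3.14) = -9.240400, f(5.37) = 9.736900
u_2 = 5.370000 − 9.736900·(5.370000 − 3.140000) / (9.736900 − (-9.240400)) = 5.370000 − (21.713287)/(18.977300) = 4.225828
f(4.225828) = -1.242374
u_3 = 4.225828 − (-1.242374)·(4.225828 − 5.370000) / (-1.242374 − 9.736900) = 4.225828 − (1.421489)/(-10.979274) = 4.355299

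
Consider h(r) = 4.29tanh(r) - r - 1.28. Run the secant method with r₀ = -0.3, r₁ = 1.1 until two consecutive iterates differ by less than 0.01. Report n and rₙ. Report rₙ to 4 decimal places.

n = 6, rₙ = 0.4189

h(-0.3) = -2.229731, h(1.1) = 1.054141
r₂ = 1.100000 − 1.054141·(1.400000)/(3.283872) = 0.650592;  |Δ| = 0.449408
h(0.650592) = 0.523582
r₃ = 0.650592 − 0.523582·(-0.449408)/(-0.530559) = 0.207094;  |Δ| = 0.443498
h(0.207094) = -0.611146
r₄ = 0.207094 − (-0.611146)·(-0.443498)/(-1.134728) = 0.445955;  |Δ| = 0.238861
h(0.445955) = 0.069704
r₅ = 0.445955 − 0.069704·(0.238861)/(0.680850) = 0.421501;  |Δ| = 0.024454
h(0.421501) = 0.006753
r₆ = 0.421501 − 0.006753·(-0.024454)/(-0.062951) = 0.418878;  |Δ| = 0.002623
|r₆ − r₅| = 0.002623 < 0.01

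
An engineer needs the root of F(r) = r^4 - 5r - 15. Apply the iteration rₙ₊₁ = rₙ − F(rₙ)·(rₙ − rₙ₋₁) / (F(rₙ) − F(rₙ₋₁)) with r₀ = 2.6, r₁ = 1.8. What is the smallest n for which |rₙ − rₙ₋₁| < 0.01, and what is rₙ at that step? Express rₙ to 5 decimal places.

n = 5, rₙ = 2.26494

F(2.6) = 17.6976000, F(1.8) = -13.5024000
r₂ = 1.8000000 − (-13.5024000)·(-0.8000000)/(-31.2000000) = 2.1462154;  |Δ| = 0.3462154
F(2.1462154) = -4.5136256
r₃ = 2.1462154 − (-4.5136256)·(0.3462154)/(8.9887744) = 2.3200641;  |Δ| = 0.1738487
F(2.3200641) = 2.3731098
r₄ = 2.3200641 − 2.3731098·(0.1738487)/(6.8867354) = 2.2601573;  |Δ| = 0.0599068
F(2.2601573) = -0.2059447
r₅ = 2.2601573 − (-0.2059447)·(-0.0599068)/(-2.5790544) = 2.2649410;  |Δ| = 0.0047837
|r₅ − r₄| = 0.0047837 < 0.01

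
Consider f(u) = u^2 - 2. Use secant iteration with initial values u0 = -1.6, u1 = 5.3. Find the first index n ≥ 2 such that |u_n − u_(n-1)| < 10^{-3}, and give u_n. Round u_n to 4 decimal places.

n = 7, u_n = -1.4142

f(-1.6) = 0.560000, f(5.3) = 26.090000
u2 = 5.300000 − 26.090000·(6.900000)/(25.530000) = -1.751351;  |Δ| = 7.051351
f(-1.751351) = 1.067232
u3 = -1.751351 − 1.067232·(-7.051351)/(-25.022768) = -2.052094;  |Δ| = 0.300743
f(-2.052094) = 2.211092
u4 = -2.052094 − 2.211092·(-0.300743)/(1.143860) = -1.470755;  |Δ| = 0.581339
f(-1.470755) = 0.163121
u5 = -1.470755 − 0.163121·(0.581339)/(-2.047970) = -1.424452;  |Δ| = 0.046304
f(-1.424452) = 0.029062
u6 = -1.424452 − 0.029062·(0.046304)/(-0.134059) = -1.414414;  |Δ| = 0.010038
f(-1.414414) = 0.000566
u7 = -1.414414 − 0.000566·(0.010038)/(-0.028497) = -1.414214;  |Δ| = 0.000199
|u7 − u6| = 0.000199 < 10^{-3}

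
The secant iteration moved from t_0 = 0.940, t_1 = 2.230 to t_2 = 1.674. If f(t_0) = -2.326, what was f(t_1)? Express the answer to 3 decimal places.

1.762

The secant line through (0.940, -2.326) and (2.230, f(t_1)) crosses zero at t_2 = 1.674.
So (0.940, -2.326), (2.230, f(t_1)), (1.674, 0) are collinear:
f(t_1) = -2.326 · (2.230 − 1.674) / (0.940 − 1.674) = -2.326 · (0.55600)/(-0.73400) = 1.76193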